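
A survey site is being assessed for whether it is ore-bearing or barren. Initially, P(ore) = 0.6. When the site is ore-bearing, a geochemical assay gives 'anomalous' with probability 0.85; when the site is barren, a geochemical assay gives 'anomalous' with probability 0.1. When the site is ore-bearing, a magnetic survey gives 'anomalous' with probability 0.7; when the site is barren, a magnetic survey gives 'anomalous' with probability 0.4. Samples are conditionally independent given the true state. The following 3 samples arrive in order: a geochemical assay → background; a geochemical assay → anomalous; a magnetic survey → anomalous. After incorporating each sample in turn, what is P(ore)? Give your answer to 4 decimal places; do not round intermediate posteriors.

0.7881

After a geochemical assay='background': P(ore) = 0.15·0.6000 / (0.15·0.6000 + 0.9·0.4000) ≈ 0.2000
After a geochemical assay='anomalous': P(ore) = 0.85·0.2000 / (0.85·0.2000 + 0.1·0.8000) ≈ 0.6800
After a magnetic survey='anomalous': P(ore) = 0.7·0.6800 / (0.7·0.6800 + 0.4·0.3200) ≈ 0.7881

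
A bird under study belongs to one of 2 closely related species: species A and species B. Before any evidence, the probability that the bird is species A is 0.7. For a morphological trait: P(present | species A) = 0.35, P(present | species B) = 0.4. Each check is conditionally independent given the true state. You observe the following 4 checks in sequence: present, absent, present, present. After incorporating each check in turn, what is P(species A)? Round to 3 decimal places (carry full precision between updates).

0.629

After 'present': P(species A) = 0.35·0.7000 / (0.35·0.7000 + 0.4·0.3000) ≈ 0.6712
After 'absent': P(species A) = 0.65·0.6712 / (0.65·0.6712 + 0.6·0.3288) ≈ 0.6886
After 'present': P(species A) = 0.35·0.6886 / (0.35·0.6886 + 0.4·0.3114) ≈ 0.6593
After 'present': P(species A) = 0.35·0.6593 / (0.35·0.6593 + 0.4·0.3407) ≈ 0.6287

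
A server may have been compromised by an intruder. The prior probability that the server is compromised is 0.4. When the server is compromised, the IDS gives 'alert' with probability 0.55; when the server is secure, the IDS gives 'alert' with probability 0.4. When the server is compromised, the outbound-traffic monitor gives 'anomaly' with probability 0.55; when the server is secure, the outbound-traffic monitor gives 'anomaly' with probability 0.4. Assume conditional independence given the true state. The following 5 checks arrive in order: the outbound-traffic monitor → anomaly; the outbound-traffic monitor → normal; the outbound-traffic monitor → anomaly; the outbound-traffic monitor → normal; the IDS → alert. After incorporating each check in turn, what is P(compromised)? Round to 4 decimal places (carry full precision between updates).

0.4936

After the outbound-traffic monitor='anomaly': P(compromised) = 0.55·0.4000 / (0.55·0.4000 + 0.4·0.6000) ≈ 0.4783
After the outbound-traffic monitor='normal': P(compromised) = 0.45·0.4783 / (0.45·0.4783 + 0.6·0.5217) ≈ 0.4074
After the outbound-traffic monitor='anomaly': P(compromised) = 0.55·0.4074 / (0.55·0.4074 + 0.4·0.5926) ≈ 0.4859
After the outbound-traffic monitor='normal': P(compromised) = 0.45·0.4859 / (0.45·0.4859 + 0.6·0.5141) ≈ 0.4149
After the IDS='alert': P(compromised) = 0.55·0.4149 / (0.55·0.4149 + 0.4·0.5851) ≈ 0.4936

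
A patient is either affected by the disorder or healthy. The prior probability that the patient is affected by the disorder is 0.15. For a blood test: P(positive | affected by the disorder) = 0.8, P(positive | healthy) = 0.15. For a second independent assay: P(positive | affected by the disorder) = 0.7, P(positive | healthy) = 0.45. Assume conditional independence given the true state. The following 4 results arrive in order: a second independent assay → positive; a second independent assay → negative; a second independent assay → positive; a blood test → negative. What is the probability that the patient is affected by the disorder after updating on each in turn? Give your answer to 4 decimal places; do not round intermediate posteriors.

0.0520

Each posterior becomes the prior for the next update.
After a second independent assay='positive': P(affected) = 0.7·0.1500 / (0.7·0.1500 + 0.45·0.8500) ≈ 0.2154
After a second independent assay='negative': P(affected) = 0.3·0.2154 / (0.3·0.2154 + 0.55·0.7846) ≈ 0.1302
After a second independent assay='positive': P(affected) = 0.7·0.1302 / (0.7·0.1302 + 0.45·0.8698) ≈ 0.1889
After a blood test='negative': P(affected) = 0.2·0.1889 / (0.2·0.1889 + 0.85·0.8111) ≈ 0.0520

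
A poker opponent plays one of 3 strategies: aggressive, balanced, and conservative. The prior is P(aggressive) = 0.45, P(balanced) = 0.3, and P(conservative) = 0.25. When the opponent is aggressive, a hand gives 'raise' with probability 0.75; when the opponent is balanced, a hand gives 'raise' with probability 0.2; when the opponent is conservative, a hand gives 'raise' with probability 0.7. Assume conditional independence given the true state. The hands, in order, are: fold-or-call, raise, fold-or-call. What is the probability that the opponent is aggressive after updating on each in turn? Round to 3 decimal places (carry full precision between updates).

0.280

After 'fold-or-call': normaliser = 0.25·0.4500 + 0.8·0.3000 + 0.3·0.2500; P(aggressive) ≈ 0.2632, P(balanced) ≈ 0.5614, P(conservative) ≈ 0.1754
After 'raise': normaliser = 0.75·0.2632 + 0.2·0.5614 + 0.7·0.1754; P(aggressive) ≈ 0.4564, P(balanced) ≈ 0.2596, P(conservative) ≈ 0.2840
After 'fold-or-call': normaliser = 0.25·0.4564 + 0.8·0.2596 + 0.3·0.2840; P(aggressive) ≈ 0.2803, P(balanced) ≈ 0.5103, P(conservative) ≈ 0.2093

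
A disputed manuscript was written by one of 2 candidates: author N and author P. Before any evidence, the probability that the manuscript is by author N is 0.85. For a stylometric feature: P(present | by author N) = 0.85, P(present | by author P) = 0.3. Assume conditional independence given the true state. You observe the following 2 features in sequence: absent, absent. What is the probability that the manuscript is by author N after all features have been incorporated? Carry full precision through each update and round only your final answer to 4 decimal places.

0.2065

Each posterior becomes the prior for the next update.
After 'absent': P(author N) = 0.15·0.8500 / (0.15·0.8500 + 0.7·0.1500) ≈ 0.5484
After 'absent': P(author N) = 0.15·0.5484 / (0.15·0.5484 + 0.7·0.4516) ≈ 0.2065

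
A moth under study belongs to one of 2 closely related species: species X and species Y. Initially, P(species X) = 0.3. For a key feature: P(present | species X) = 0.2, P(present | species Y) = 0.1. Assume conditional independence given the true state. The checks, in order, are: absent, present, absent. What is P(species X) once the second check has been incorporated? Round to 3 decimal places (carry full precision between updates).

After 'absent': P(species X) = 0.8·0.3000 / (0.8·0.3000 + 0.9·0.7000) ≈ 0.2759
After 'present': P(species X) = 0.2·0.2759 / (0.2·0.2759 + 0.1·0.7241) ≈ 0.4324

0.432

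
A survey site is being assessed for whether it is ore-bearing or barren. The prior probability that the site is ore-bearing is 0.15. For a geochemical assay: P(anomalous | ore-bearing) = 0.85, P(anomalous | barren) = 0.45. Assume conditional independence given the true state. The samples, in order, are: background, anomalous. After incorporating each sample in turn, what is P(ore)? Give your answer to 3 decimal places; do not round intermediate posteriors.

After 'background': P(ore) = 0.15·0.1500 / (0.15·0.1500 + 0.55·0.8500) ≈ 0.0459
After 'anomalous': P(ore) = 0.85·0.0459 / (0.85·0.0459 + 0.45·0.9541) ≈ 0.0833

0.083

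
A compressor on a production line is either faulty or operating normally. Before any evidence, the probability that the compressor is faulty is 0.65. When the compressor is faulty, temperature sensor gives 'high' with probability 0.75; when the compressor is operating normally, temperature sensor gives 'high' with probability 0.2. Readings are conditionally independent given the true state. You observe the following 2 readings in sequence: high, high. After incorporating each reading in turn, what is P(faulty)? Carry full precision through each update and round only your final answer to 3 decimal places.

After 'high': P(faulty) = 0.75·0.6500 / (0.75·0.6500 + 0.2·0.3500) ≈ 0.8744
After 'high': P(faulty) = 0.75·0.8744 / (0.75·0.8744 + 0.2·0.1256) ≈ 0.9631

0.963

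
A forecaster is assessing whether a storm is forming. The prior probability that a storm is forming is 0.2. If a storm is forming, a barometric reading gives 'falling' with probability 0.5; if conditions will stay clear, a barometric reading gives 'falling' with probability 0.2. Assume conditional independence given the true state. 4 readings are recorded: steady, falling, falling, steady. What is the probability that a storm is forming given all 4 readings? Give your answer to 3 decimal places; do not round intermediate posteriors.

0.379

After 'steady': P(storm) = 0.5·0.2000 / (0.5·0.2000 + 0.8·0.8000) ≈ 0.1351
After 'falling': P(storm) = 0.5·0.1351 / (0.5·0.1351 + 0.2·0.8649) ≈ 0.2809
After 'falling': P(storm) = 0.5·0.2809 / (0.5·0.2809 + 0.2·0.7191) ≈ 0.4941
After 'steady': P(storm) = 0.5·0.4941 / (0.5·0.4941 + 0.8·0.5059) ≈ 0.3790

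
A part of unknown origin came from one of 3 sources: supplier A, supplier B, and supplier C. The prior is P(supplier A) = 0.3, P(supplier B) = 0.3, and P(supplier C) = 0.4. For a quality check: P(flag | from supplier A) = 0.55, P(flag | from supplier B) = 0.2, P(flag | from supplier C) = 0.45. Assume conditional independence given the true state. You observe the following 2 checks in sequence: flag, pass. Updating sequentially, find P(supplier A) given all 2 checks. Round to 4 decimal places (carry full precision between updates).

0.3356

After 'flag': normaliser = 0.55·0.3000 + 0.2·0.3000 + 0.45·0.4000; P(supplier A) ≈ 0.4074, P(supplier B) ≈ 0.1481, P(supplier C) ≈ 0.4444
After 'pass': normaliser = 0.45·0.4074 + 0.8·0.1481 + 0.55·0.4444; P(supplier A) ≈ 0.3356, P(supplier B) ≈ 0.2169, P(supplier C) ≈ 0.4475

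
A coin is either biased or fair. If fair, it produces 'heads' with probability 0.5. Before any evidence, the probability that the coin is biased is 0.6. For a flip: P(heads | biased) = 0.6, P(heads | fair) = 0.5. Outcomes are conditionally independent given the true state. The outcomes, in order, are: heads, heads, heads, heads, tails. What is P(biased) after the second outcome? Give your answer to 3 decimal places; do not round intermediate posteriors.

After 'heads': P(biased) = 0.6·0.6000 / (0.6·0.6000 + 0.5·0.4000) ≈ 0.6429
After 'heads': P(biased) = 0.6·0.6429 / (0.6·0.6429 + 0.5·0.3571) ≈ 0.6835

0.684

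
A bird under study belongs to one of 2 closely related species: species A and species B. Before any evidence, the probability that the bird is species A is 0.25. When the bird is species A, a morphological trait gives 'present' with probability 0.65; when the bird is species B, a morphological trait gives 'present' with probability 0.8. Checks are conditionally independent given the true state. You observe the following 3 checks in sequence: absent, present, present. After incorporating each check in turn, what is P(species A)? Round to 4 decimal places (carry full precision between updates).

0.2780

After 'absent': P(species A) = 0.35·0.2500 / (0.35·0.2500 + 0.2·0.7500) ≈ 0.3684
After 'present': P(species A) = 0.65·0.3684 / (0.65·0.3684 + 0.8·0.6316) ≈ 0.3216
After 'present': P(species A) = 0.65·0.3216 / (0.65·0.3216 + 0.8·0.6784) ≈ 0.2780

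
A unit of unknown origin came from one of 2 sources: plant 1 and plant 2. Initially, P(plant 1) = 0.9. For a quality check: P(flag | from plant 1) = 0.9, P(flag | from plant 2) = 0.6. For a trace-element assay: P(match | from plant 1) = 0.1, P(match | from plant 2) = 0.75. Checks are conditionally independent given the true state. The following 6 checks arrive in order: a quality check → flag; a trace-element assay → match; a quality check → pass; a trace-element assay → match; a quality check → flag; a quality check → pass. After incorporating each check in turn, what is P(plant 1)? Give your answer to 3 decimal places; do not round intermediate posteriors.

After a quality check='flag': P(plant 1) = 0.9·0.9000 / (0.9·0.9000 + 0.6·0.1000) ≈ 0.9310
After a trace-element assay='match': P(plant 1) = 0.1·0.9310 / (0.1·0.9310 + 0.75·0.0690) ≈ 0.6429
After a quality check='pass': P(plant 1) = 0.1·0.6429 / (0.1·0.6429 + 0.4·0.3571) ≈ 0.3103
After a trace-element assay='match': P(plant 1) = 0.1·0.3103 / (0.1·0.3103 + 0.75·0.6897) ≈ 0.0566
After a quality check='flag': P(plant 1) = 0.9·0.0566 / (0.9·0.0566 + 0.6·0.9434) ≈ 0.0826
After a quality check='pass': P(plant 1) = 0.1·0.0826 / (0.1·0.0826 + 0.4·0.9174) ≈ 0.0220

0.022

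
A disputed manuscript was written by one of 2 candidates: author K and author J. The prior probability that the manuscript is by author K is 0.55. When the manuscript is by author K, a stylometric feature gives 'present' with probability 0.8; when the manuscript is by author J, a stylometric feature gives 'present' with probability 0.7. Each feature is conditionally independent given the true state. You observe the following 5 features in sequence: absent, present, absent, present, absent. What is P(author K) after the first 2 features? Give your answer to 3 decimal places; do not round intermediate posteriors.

After 'absent': P(author K) = 0.2·0.5500 / (0.2·0.5500 + 0.3·0.4500) ≈ 0.4490
After 'present': P(author K) = 0.8·0.4490 / (0.8·0.4490 + 0.7·0.5510) ≈ 0.4822

0.482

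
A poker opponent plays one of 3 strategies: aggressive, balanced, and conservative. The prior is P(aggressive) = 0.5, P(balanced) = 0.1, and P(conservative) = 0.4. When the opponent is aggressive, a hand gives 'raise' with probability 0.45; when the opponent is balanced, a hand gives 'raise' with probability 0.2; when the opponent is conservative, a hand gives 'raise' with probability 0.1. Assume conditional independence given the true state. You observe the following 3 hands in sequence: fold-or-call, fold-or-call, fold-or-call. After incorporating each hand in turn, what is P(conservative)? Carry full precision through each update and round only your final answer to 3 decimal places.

0.685

Apply Bayes' rule sequentially, carrying P(conservative) forward.
After 'fold-or-call': normaliser = 0.55·0.5000 + 0.8·0.1000 + 0.9·0.4000; P(aggressive) ≈ 0.3846, P(balanced) ≈ 0.1119, P(conservative) ≈ 0.5035
After 'fold-or-call': normaliser = 0.55·0.3846 + 0.8·0.1119 + 0.9·0.5035; P(aggressive) ≈ 0.2805, P(balanced) ≈ 0.1187, P(conservative) ≈ 0.6008
After 'fold-or-call': normaliser = 0.55·0.2805 + 0.8·0.1187 + 0.9·0.6008; P(aggressive) ≈ 0.1953, P(balanced) ≈ 0.1202, P(conservative) ≈ 0.6845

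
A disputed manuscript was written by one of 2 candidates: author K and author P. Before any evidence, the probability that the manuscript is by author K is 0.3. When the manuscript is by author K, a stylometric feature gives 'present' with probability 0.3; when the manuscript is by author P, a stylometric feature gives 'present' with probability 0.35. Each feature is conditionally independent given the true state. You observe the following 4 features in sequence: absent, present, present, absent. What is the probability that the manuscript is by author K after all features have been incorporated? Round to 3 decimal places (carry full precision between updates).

After 'absent': P(author K) = 0.7·0.3000 / (0.7·0.3000 + 0.65·0.7000) ≈ 0.3158
After 'present': P(author K) = 0.3·0.3158 / (0.3·0.3158 + 0.35·0.6842) ≈ 0.2835
After 'present': P(author K) = 0.3·0.2835 / (0.3·0.2835 + 0.35·0.7165) ≈ 0.2532
After 'absent': P(author K) = 0.7·0.2532 / (0.7·0.2532 + 0.65·0.7468) ≈ 0.2675

0.267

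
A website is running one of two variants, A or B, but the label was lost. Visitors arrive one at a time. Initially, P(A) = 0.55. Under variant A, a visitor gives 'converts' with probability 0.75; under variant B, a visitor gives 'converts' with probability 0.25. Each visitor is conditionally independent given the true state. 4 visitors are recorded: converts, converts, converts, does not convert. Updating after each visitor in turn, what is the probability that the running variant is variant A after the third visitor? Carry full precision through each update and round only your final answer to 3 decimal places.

After 'converts': P(A) = 0.75·0.5500 / (0.75·0.5500 + 0.25·0.4500) ≈ 0.7857
After 'converts': P(A) = 0.75·0.7857 / (0.75·0.7857 + 0.25·0.2143) ≈ 0.9167
After 'converts': P(A) = 0.75·0.9167 / (0.75·0.9167 + 0.25·0.0833) ≈ 0.9706

0.971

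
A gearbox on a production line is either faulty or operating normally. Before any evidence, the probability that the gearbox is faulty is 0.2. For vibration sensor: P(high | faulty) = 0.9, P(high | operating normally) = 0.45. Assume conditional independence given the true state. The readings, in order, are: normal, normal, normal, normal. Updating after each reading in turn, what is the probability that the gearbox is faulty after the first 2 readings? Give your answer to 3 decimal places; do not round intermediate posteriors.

0.008

After 'normal': P(faulty) = 0.1·0.2000 / (0.1·0.2000 + 0.55·0.8000) ≈ 0.0435
After 'normal': P(faulty) = 0.1·0.0435 / (0.1·0.0435 + 0.55·0.9565) ≈ 0.0082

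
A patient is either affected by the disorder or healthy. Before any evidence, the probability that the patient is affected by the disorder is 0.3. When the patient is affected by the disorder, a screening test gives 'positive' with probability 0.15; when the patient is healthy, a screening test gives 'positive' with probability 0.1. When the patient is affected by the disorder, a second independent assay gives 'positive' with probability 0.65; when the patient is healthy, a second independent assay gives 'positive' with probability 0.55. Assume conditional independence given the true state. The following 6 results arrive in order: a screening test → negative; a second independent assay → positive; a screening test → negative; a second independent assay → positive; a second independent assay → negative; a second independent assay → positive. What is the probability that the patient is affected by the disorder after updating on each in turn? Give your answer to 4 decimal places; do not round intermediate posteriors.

Apply Bayes' rule sequentially, carrying P(affected) forward.
After a screening test='negative': P(affected) = 0.85·0.3000 / (0.85·0.3000 + 0.9·0.7000) ≈ 0.2881
After a second independent assay='positive': P(affected) = 0.65·0.2881 / (0.65·0.2881 + 0.55·0.7119) ≈ 0.3236
After a screening test='negative': P(affected) = 0.85·0.3236 / (0.85·0.3236 + 0.9·0.6764) ≈ 0.3112
After a second independent assay='positive': P(affected) = 0.65·0.3112 / (0.65·0.3112 + 0.55·0.6888) ≈ 0.3481
After a second independent assay='negative': P(affected) = 0.35·0.3481 / (0.35·0.3481 + 0.45·0.6519) ≈ 0.2934
After a second independent assay='positive': P(affected) = 0.65·0.2934 / (0.65·0.2934 + 0.55·0.7066) ≈ 0.3292

0.3292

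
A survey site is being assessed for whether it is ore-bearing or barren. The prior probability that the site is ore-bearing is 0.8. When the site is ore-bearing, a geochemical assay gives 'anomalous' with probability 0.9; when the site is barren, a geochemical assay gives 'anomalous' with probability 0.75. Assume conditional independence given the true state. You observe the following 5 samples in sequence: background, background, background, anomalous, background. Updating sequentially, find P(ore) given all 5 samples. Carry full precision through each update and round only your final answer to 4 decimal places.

0.1094

Apply Bayes' rule sequentially, carrying P(ore) forward.
After 'background': P(ore) = 0.1·0.8000 / (0.1·0.8000 + 0.25·0.2000) ≈ 0.6154
After 'background': P(ore) = 0.1·0.6154 / (0.1·0.6154 + 0.25·0.3846) ≈ 0.3902
After 'background': P(ore) = 0.1·0.3902 / (0.1·0.3902 + 0.25·0.6098) ≈ 0.2038
After 'anomalous': P(ore) = 0.9·0.2038 / (0.9·0.2038 + 0.75·0.7962) ≈ 0.2350
After 'background': P(ore) = 0.1·0.2350 / (0.1·0.2350 + 0.25·0.7650) ≈ 0.1094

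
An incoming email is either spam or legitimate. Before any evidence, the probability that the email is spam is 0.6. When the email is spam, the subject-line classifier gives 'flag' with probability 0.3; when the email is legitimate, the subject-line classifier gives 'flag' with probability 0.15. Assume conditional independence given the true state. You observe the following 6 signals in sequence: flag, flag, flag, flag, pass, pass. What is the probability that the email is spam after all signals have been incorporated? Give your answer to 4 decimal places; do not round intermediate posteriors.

0.9421

After 'flag': P(spam) = 0.3·0.6000 / (0.3·0.6000 + 0.15·0.4000) ≈ 0.7500
After 'flag': P(spam) = 0.3·0.7500 / (0.3·0.7500 + 0.15·0.2500) ≈ 0.8571
After 'flag': P(spam) = 0.3·0.8571 / (0.3·0.8571 + 0.15·0.1429) ≈ 0.9231
After 'flag': P(spam) = 0.3·0.9231 / (0.3·0.9231 + 0.15·0.0769) ≈ 0.9600
After 'pass': P(spam) = 0.7·0.9600 / (0.7·0.9600 + 0.85·0.0400) ≈ 0.9518
After 'pass': P(spam) = 0.7·0.9518 / (0.7·0.9518 + 0.85·0.0482) ≈ 0.9421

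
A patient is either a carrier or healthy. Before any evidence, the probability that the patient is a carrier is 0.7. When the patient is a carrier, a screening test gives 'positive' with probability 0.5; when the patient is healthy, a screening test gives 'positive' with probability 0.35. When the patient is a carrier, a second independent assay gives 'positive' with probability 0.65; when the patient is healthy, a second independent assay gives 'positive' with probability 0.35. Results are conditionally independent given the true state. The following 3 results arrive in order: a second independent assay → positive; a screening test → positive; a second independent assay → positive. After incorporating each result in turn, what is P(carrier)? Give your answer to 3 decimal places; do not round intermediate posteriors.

0.920

Each posterior becomes the prior for the next update.
After a second independent assay='positive': P(carrier) = 0.65·0.7000 / (0.65·0.7000 + 0.35·0.3000) ≈ 0.8125
After a screening test='positive': P(carrier) = 0.5·0.8125 / (0.5·0.8125 + 0.35·0.1875) ≈ 0.8609
After a second independent assay='positive': P(carrier) = 0.65·0.8609 / (0.65·0.8609 + 0.35·0.1391) ≈ 0.9200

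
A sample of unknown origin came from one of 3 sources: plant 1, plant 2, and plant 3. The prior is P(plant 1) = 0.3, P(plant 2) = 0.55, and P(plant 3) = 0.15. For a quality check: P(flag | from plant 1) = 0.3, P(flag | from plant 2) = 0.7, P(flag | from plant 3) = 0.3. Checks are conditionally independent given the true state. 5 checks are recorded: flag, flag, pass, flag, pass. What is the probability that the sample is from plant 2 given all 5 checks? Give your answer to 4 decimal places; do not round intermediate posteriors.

0.7404

After 'flag': normaliser = 0.3·0.3000 + 0.7·0.5500 + 0.3·0.1500; P(plant 1) ≈ 0.1731, P(plant 2) ≈ 0.7404, P(plant 3) ≈ 0.0865
After 'flag': normaliser = 0.3·0.1731 + 0.7·0.7404 + 0.3·0.0865; P(plant 1) ≈ 0.0871, P(plant 2) ≈ 0.8694, P(plant 3) ≈ 0.0435
After 'pass': normaliser = 0.7·0.0871 + 0.3·0.8694 + 0.7·0.0435; P(plant 1) ≈ 0.1731, P(plant 2) ≈ 0.7404, P(plant 3) ≈ 0.0865
After 'flag': normaliser = 0.3·0.1731 + 0.7·0.7404 + 0.3·0.0865; P(plant 1) ≈ 0.0871, P(plant 2) ≈ 0.8694, P(plant 3) ≈ 0.0435
After 'pass': normaliser = 0.7·0.0871 + 0.3·0.8694 + 0.7·0.0435; P(plant 1) ≈ 0.1731, P(plant 2) ≈ 0.7404, P(plant 3) ≈ 0.0865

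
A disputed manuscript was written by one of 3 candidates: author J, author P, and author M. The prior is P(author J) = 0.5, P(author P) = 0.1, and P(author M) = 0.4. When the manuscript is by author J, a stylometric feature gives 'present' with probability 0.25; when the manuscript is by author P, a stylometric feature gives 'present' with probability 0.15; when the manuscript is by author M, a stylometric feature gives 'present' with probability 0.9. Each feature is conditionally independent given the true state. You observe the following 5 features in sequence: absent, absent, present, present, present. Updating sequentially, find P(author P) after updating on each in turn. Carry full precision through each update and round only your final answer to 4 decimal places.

After 'absent': normaliser = 0.75·0.5000 + 0.85·0.1000 + 0.1·0.4000; P(author J) ≈ 0.7500, P(author P) ≈ 0.1700, P(author M) ≈ 0.0800
After 'absent': normaliser = 0.75·0.7500 + 0.85·0.1700 + 0.1·0.0800; P(author J) ≈ 0.7867, P(author P) ≈ 0.2021, P(author M) ≈ 0.0112
After 'present': normaliser = 0.25·0.7867 + 0.15·0.2021 + 0.9·0.0112; P(author J) ≈ 0.8296, P(author P) ≈ 0.1279, P(author M) ≈ 0.0425
After 'present': normaliser = 0.25·0.8296 + 0.15·0.1279 + 0.9·0.0425; P(author J) ≈ 0.7832, P(author P) ≈ 0.0724, P(author M) ≈ 0.1444
After 'present': normaliser = 0.25·0.7832 + 0.15·0.0724 + 0.9·0.1444; P(author J) ≈ 0.5817, P(author P) ≈ 0.0323, P(author M) ≈ 0.3860

0.0323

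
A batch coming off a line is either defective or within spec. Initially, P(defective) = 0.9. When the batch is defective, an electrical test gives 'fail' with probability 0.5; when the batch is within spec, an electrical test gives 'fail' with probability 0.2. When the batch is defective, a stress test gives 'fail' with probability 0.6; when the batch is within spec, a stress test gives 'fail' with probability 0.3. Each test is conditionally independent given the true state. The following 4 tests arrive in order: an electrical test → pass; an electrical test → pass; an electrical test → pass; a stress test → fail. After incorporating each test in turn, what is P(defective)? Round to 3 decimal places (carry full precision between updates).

Apply Bayes' rule sequentially, carrying P(defective) forward.
After an electrical test='pass': P(defective) = 0.5·0.9000 / (0.5·0.9000 + 0.8·0.1000) ≈ 0.8491
After an electrical test='pass': P(defective) = 0.5·0.8491 / (0.5·0.8491 + 0.8·0.1509) ≈ 0.7785
After an electrical test='pass': P(defective) = 0.5·0.7785 / (0.5·0.7785 + 0.8·0.2215) ≈ 0.6872
After a stress test='fail': P(defective) = 0.6·0.6872 / (0.6·0.6872 + 0.3·0.3128) ≈ 0.8146

0.815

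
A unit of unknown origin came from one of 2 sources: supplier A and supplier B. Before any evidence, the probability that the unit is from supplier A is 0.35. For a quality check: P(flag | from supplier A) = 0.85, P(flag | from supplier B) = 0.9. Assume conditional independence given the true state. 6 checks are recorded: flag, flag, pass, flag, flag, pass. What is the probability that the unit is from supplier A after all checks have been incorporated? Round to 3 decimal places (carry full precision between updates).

0.491

After 'flag': P(supplier A) = 0.85·0.3500 / (0.85·0.3500 + 0.9·0.6500) ≈ 0.3371
After 'flag': P(supplier A) = 0.85·0.3371 / (0.85·0.3371 + 0.9·0.6629) ≈ 0.3245
After 'pass': P(supplier A) = 0.15·0.3245 / (0.15·0.3245 + 0.1·0.6755) ≈ 0.4188
After 'flag': P(supplier A) = 0.85·0.4188 / (0.85·0.4188 + 0.9·0.5812) ≈ 0.4049
After 'flag': P(supplier A) = 0.85·0.4049 / (0.85·0.4049 + 0.9·0.5951) ≈ 0.3912
After 'pass': P(supplier A) = 0.15·0.3912 / (0.15·0.3912 + 0.1·0.6088) ≈ 0.4908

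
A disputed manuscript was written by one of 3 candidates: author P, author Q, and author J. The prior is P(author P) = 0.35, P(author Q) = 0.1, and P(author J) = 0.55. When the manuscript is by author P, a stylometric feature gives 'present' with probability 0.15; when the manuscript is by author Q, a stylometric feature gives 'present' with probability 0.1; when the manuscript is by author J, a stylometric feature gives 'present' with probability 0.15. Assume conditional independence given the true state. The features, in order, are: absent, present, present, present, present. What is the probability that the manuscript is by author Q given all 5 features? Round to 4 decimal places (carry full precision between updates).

After 'absent': normaliser = 0.85·0.3500 + 0.9·0.1000 + 0.85·0.5500; P(author P) ≈ 0.3480, P(author Q) ≈ 0.1053, P(author J) ≈ 0.5468
After 'present': normaliser = 0.15·0.3480 + 0.1·0.1053 + 0.15·0.5468; P(author P) ≈ 0.3606, P(author Q) ≈ 0.0727, P(author J) ≈ 0.5667
After 'present': normaliser = 0.15·0.3606 + 0.1·0.0727 + 0.15·0.5667; P(author P) ≈ 0.3696, P(author Q) ≈ 0.0497, P(author J) ≈ 0.5807
After 'present': normaliser = 0.15·0.3696 + 0.1·0.0497 + 0.15·0.5807; P(author P) ≈ 0.3758, P(author Q) ≈ 0.0337, P(author J) ≈ 0.5905
After 'present': normaliser = 0.15·0.3758 + 0.1·0.0337 + 0.15·0.5905; P(author P) ≈ 0.3801, P(author Q) ≈ 0.0227, P(author J) ≈ 0.5972

0.0227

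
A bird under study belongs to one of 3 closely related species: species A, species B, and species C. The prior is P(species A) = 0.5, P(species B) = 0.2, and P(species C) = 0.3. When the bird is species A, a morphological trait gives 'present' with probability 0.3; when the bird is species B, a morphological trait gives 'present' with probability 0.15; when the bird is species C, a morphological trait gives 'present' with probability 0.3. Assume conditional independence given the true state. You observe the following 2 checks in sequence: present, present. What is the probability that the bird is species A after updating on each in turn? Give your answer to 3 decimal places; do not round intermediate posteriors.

After 'present': normaliser = 0.3·0.5000 + 0.15·0.2000 + 0.3·0.3000; P(species A) ≈ 0.5556, P(species B) ≈ 0.1111, P(species C) ≈ 0.3333
After 'present': normaliser = 0.3·0.5556 + 0.15·0.1111 + 0.3·0.3333; P(species A) ≈ 0.5882, P(species B) ≈ 0.0588, P(species C) ≈ 0.3529

0.588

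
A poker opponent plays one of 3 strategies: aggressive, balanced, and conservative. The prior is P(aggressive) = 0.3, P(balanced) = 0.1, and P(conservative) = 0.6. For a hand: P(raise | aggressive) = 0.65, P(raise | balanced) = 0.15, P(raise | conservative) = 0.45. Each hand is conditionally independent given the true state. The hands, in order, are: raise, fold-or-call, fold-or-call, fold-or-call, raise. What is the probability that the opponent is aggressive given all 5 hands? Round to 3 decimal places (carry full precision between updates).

0.201

Each posterior becomes the prior for the next update.
After 'raise': normaliser = 0.65·0.3000 + 0.15·0.1000 + 0.45·0.6000; P(aggressive) ≈ 0.4062, P(balanced) ≈ 0.0312, P(conservative) ≈ 0.5625
After 'fold-or-call': normaliser = 0.35·0.4062 + 0.85·0.0312 + 0.55·0.5625; P(aggressive) ≈ 0.2974, P(balanced) ≈ 0.0556, P(conservative) ≈ 0.6471
After 'fold-or-call': normaliser = 0.35·0.2974 + 0.85·0.0556 + 0.55·0.6471; P(aggressive) ≈ 0.2052, P(balanced) ≈ 0.0931, P(conservative) ≈ 0.7017
After 'fold-or-call': normaliser = 0.35·0.2052 + 0.85·0.0931 + 0.55·0.7017; P(aggressive) ≈ 0.1338, P(balanced) ≈ 0.1474, P(conservative) ≈ 0.7188
After 'raise': normaliser = 0.65·0.1338 + 0.15·0.1474 + 0.45·0.7188; P(aggressive) ≈ 0.2010, P(balanced) ≈ 0.0511, P(conservative) ≈ 0.7478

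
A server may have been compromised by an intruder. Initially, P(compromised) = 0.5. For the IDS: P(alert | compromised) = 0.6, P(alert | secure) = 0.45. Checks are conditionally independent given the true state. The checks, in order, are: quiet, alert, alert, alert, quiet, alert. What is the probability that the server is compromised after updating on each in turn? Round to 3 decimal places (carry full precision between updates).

0.626

After 'quiet': P(compromised) = 0.4·0.5000 / (0.4·0.5000 + 0.55·0.5000) ≈ 0.4211
After 'alert': P(compromised) = 0.6·0.4211 / (0.6·0.4211 + 0.45·0.5789) ≈ 0.4923
After 'alert': P(compromised) = 0.6·0.4923 / (0.6·0.4923 + 0.45·0.5077) ≈ 0.5639
After 'alert': P(compromised) = 0.6·0.5639 / (0.6·0.5639 + 0.45·0.4361) ≈ 0.6329
After 'quiet': P(compromised) = 0.4·0.6329 / (0.4·0.6329 + 0.55·0.3671) ≈ 0.5563
After 'alert': P(compromised) = 0.6·0.5563 / (0.6·0.5563 + 0.45·0.4437) ≈ 0.6257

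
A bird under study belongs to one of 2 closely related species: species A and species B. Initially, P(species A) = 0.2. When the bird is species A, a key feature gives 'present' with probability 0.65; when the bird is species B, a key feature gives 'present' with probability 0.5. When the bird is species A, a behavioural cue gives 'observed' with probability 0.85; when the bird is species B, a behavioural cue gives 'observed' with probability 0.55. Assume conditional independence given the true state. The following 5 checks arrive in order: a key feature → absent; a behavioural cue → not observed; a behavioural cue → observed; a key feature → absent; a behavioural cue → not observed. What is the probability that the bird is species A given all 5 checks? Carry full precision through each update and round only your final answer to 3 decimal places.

After a key feature='absent': P(species A) = 0.35·0.2000 / (0.35·0.2000 + 0.5·0.8000) ≈ 0.1489
After a behavioural cue='not observed': P(species A) = 0.15·0.1489 / (0.15·0.1489 + 0.45·0.8511) ≈ 0.0551
After a behavioural cue='observed': P(species A) = 0.85·0.0551 / (0.85·0.0551 + 0.55·0.9449) ≈ 0.0827
After a key feature='absent': P(species A) = 0.35·0.0827 / (0.35·0.0827 + 0.5·0.9173) ≈ 0.0594
After a behavioural cue='not observed': P(species A) = 0.15·0.0594 / (0.15·0.0594 + 0.45·0.9406) ≈ 0.0206

0.021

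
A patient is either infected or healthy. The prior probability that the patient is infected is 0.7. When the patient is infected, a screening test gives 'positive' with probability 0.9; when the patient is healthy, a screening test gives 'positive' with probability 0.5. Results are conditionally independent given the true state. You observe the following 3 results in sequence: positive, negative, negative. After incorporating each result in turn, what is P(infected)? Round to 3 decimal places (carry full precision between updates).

After 'positive': P(infected) = 0.9·0.7000 / (0.9·0.7000 + 0.5·0.3000) ≈ 0.8077
After 'negative': P(infected) = 0.1·0.8077 / (0.1·0.8077 + 0.5·0.1923) ≈ 0.4565
After 'negative': P(infected) = 0.1·0.4565 / (0.1·0.4565 + 0.5·0.5435) ≈ 0.1438

0.144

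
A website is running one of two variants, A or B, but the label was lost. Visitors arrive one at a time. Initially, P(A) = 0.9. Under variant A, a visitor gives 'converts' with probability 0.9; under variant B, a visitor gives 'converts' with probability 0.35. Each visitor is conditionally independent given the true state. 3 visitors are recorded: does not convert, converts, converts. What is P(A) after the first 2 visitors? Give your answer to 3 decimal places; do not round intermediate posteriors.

After 'does not convert': P(A) = 0.1·0.9000 / (0.1·0.9000 + 0.65·0.1000) ≈ 0.5806
After 'converts': P(A) = 0.9·0.5806 / (0.9·0.5806 + 0.35·0.4194) ≈ 0.7807

0.781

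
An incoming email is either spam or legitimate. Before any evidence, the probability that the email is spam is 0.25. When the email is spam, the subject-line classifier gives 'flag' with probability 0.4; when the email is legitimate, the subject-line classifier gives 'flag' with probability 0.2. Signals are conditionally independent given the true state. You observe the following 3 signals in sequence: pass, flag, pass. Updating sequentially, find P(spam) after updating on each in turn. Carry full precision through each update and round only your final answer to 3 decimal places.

0.273

After 'pass': P(spam) = 0.6·0.2500 / (0.6·0.2500 + 0.8·0.7500) ≈ 0.2000
After 'flag': P(spam) = 0.4·0.2000 / (0.4·0.2000 + 0.2·0.8000) ≈ 0.3333
After 'pass': P(spam) = 0.6·0.3333 / (0.6·0.3333 + 0.8·0.6667) ≈ 0.2727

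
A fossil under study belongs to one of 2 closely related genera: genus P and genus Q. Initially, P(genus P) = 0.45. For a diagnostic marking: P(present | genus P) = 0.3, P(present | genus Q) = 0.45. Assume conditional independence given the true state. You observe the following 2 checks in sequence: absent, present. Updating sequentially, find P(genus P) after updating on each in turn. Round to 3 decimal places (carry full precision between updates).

After 'absent': P(genus P) = 0.7·0.4500 / (0.7·0.4500 + 0.55·0.5500) ≈ 0.5101
After 'present': P(genus P) = 0.3·0.5101 / (0.3·0.5101 + 0.45·0.4899) ≈ 0.4098

0.410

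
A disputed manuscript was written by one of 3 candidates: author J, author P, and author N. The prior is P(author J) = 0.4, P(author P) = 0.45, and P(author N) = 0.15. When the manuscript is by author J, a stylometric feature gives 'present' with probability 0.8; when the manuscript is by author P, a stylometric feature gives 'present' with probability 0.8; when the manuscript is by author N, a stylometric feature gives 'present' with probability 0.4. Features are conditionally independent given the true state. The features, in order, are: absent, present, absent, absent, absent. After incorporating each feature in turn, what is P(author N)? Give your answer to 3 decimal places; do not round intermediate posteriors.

0.877

Apply Bayes' rule sequentially, carrying P(author N) forward.
After 'absent': normaliser = 0.2·0.4000 + 0.2·0.4500 + 0.6·0.1500; P(author J) ≈ 0.3077, P(author P) ≈ 0.3462, P(author N) ≈ 0.3462
After 'present': normaliser = 0.8·0.3077 + 0.8·0.3462 + 0.4·0.3462; P(author J) ≈ 0.3721, P(author P) ≈ 0.4186, P(author N) ≈ 0.2093
After 'absent': normaliser = 0.2·0.3721 + 0.2·0.4186 + 0.6·0.2093; P(author J) ≈ 0.2623, P(author P) ≈ 0.2951, P(author N) ≈ 0.4426
After 'absent': normaliser = 0.2·0.2623 + 0.2·0.2951 + 0.6·0.4426; P(author J) ≈ 0.1391, P(author P) ≈ 0.1565, P(author N) ≈ 0.7043
After 'absent': normaliser = 0.2·0.1391 + 0.2·0.1565 + 0.6·0.7043; P(author J) ≈ 0.0578, P(author P) ≈ 0.0650, P(author N) ≈ 0.8773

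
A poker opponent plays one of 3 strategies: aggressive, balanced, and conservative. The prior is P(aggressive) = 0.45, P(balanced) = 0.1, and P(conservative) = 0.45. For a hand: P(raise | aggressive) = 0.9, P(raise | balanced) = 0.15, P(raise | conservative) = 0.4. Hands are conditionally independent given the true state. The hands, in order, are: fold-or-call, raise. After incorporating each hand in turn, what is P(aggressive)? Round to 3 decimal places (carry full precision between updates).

0.251

Each posterior becomes the prior for the next update.
After 'fold-or-call': normaliser = 0.1·0.4500 + 0.85·0.1000 + 0.6·0.4500; P(aggressive) ≈ 0.1125, P(balanced) ≈ 0.2125, P(conservative) ≈ 0.6750
After 'raise': normaliser = 0.9·0.1125 + 0.15·0.2125 + 0.4·0.6750; P(aggressive) ≈ 0.2512, P(balanced) ≈ 0.0791, P(conservative) ≈ 0.6698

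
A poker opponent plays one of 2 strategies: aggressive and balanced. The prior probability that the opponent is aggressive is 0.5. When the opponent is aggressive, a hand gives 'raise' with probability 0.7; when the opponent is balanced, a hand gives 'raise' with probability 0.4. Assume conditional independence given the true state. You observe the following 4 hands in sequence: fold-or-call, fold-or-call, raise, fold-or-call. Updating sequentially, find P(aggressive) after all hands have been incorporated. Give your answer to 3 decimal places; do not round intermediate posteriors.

After 'fold-or-call': P(aggressive) = 0.3·0.5000 / (0.3·0.5000 + 0.6·0.5000) ≈ 0.3333
After 'fold-or-call': P(aggressive) = 0.3·0.3333 / (0.3·0.3333 + 0.6·0.6667) ≈ 0.2000
After 'raise': P(aggressive) = 0.7·0.2000 / (0.7·0.2000 + 0.4·0.8000) ≈ 0.3043
After 'fold-or-call': P(aggressive) = 0.3·0.3043 / (0.3·0.3043 + 0.6·0.6957) ≈ 0.1795

0.179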